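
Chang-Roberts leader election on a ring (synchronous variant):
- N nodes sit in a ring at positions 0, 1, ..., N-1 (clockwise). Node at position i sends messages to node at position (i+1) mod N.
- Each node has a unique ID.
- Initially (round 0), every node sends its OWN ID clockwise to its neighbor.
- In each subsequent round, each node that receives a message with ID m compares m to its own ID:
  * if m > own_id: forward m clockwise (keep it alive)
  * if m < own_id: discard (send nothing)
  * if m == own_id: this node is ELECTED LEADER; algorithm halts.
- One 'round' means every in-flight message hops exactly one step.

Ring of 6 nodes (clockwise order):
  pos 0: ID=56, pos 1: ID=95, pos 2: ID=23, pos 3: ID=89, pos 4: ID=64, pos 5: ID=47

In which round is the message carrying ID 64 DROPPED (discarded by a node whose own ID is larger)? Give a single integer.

Round 1: pos1(id95) recv 56: drop; pos2(id23) recv 95: fwd; pos3(id89) recv 23: drop; pos4(id64) recv 89: fwd; pos5(id47) recv 64: fwd; pos0(id56) recv 47: drop
Round 2: pos3(id89) recv 95: fwd; pos5(id47) recv 89: fwd; pos0(id56) recv 64: fwd
Round 3: pos4(id64) recv 95: fwd; pos0(id56) recv 89: fwd; pos1(id95) recv 64: drop
Round 4: pos5(id47) recv 95: fwd; pos1(id95) recv 89: drop
Round 5: pos0(id56) recv 95: fwd
Round 6: pos1(id95) recv 95: ELECTED
Message ID 64 originates at pos 4; dropped at pos 1 in round 3

Answer: 3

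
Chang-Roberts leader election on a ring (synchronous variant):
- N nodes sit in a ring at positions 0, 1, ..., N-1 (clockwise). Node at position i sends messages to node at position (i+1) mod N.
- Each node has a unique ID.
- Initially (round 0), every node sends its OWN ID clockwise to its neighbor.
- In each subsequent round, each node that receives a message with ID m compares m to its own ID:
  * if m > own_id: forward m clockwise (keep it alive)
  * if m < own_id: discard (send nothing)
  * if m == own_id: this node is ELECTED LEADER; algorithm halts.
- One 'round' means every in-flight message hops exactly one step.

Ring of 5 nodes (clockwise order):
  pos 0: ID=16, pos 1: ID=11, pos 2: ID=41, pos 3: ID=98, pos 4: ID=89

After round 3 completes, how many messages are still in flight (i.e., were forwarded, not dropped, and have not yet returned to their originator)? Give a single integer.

Answer: 2

Derivation:
Round 1: pos1(id11) recv 16: fwd; pos2(id41) recv 11: drop; pos3(id98) recv 41: drop; pos4(id89) recv 98: fwd; pos0(id16) recv 89: fwd
Round 2: pos2(id41) recv 16: drop; pos0(id16) recv 98: fwd; pos1(id11) recv 89: fwd
Round 3: pos1(id11) recv 98: fwd; pos2(id41) recv 89: fwd
After round 3: 2 messages still in flight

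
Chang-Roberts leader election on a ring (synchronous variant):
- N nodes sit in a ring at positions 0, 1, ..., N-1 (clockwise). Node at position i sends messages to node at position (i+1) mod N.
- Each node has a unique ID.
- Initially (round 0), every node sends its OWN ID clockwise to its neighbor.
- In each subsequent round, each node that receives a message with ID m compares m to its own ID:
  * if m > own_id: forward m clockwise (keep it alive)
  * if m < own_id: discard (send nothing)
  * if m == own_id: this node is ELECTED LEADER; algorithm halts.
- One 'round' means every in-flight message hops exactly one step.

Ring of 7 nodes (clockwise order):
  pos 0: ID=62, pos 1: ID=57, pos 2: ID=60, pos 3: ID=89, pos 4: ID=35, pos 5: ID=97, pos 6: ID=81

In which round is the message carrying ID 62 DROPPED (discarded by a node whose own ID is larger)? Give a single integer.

Round 1: pos1(id57) recv 62: fwd; pos2(id60) recv 57: drop; pos3(id89) recv 60: drop; pos4(id35) recv 89: fwd; pos5(id97) recv 35: drop; pos6(id81) recv 97: fwd; pos0(id62) recv 81: fwd
Round 2: pos2(id60) recv 62: fwd; pos5(id97) recv 89: drop; pos0(id62) recv 97: fwd; pos1(id57) recv 81: fwd
Round 3: pos3(id89) recv 62: drop; pos1(id57) recv 97: fwd; pos2(id60) recv 81: fwd
Round 4: pos2(id60) recv 97: fwd; pos3(id89) recv 81: drop
Round 5: pos3(id89) recv 97: fwd
Round 6: pos4(id35) recv 97: fwd
Round 7: pos5(id97) recv 97: ELECTED
Message ID 62 originates at pos 0; dropped at pos 3 in round 3

Answer: 3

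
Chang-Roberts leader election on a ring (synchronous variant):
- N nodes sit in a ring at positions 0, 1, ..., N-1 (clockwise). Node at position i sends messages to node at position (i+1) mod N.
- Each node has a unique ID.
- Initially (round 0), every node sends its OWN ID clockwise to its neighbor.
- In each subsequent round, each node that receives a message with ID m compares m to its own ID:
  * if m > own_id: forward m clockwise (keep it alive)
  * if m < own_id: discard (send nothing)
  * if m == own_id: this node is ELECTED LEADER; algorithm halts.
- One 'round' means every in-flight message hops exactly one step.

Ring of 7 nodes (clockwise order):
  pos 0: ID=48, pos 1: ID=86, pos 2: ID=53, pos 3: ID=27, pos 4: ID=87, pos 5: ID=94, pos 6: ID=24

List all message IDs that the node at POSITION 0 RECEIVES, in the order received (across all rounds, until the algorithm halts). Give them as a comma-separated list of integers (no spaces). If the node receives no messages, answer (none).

Answer: 24,94

Derivation:
Round 1: pos1(id86) recv 48: drop; pos2(id53) recv 86: fwd; pos3(id27) recv 53: fwd; pos4(id87) recv 27: drop; pos5(id94) recv 87: drop; pos6(id24) recv 94: fwd; pos0(id48) recv 24: drop
Round 2: pos3(id27) recv 86: fwd; pos4(id87) recv 53: drop; pos0(id48) recv 94: fwd
Round 3: pos4(id87) recv 86: drop; pos1(id86) recv 94: fwd
Round 4: pos2(id53) recv 94: fwd
Round 5: pos3(id27) recv 94: fwd
Round 6: pos4(id87) recv 94: fwd
Round 7: pos5(id94) recv 94: ELECTED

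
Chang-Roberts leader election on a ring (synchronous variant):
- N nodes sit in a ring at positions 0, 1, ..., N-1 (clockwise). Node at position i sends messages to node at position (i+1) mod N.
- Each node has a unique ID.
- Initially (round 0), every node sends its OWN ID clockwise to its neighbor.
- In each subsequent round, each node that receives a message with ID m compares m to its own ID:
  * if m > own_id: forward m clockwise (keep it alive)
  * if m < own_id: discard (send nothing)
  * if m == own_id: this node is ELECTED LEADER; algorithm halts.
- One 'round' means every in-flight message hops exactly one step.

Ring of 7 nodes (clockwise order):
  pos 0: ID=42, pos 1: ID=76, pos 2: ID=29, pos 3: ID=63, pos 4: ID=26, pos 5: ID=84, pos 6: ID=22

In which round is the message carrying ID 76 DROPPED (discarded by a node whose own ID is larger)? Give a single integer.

Round 1: pos1(id76) recv 42: drop; pos2(id29) recv 76: fwd; pos3(id63) recv 29: drop; pos4(id26) recv 63: fwd; pos5(id84) recv 26: drop; pos6(id22) recv 84: fwd; pos0(id42) recv 22: drop
Round 2: pos3(id63) recv 76: fwd; pos5(id84) recv 63: drop; pos0(id42) recv 84: fwd
Round 3: pos4(id26) recv 76: fwd; pos1(id76) recv 84: fwd
Round 4: pos5(id84) recv 76: drop; pos2(id29) recv 84: fwd
Round 5: pos3(id63) recv 84: fwd
Round 6: pos4(id26) recv 84: fwd
Round 7: pos5(id84) recv 84: ELECTED
Message ID 76 originates at pos 1; dropped at pos 5 in round 4

Answer: 4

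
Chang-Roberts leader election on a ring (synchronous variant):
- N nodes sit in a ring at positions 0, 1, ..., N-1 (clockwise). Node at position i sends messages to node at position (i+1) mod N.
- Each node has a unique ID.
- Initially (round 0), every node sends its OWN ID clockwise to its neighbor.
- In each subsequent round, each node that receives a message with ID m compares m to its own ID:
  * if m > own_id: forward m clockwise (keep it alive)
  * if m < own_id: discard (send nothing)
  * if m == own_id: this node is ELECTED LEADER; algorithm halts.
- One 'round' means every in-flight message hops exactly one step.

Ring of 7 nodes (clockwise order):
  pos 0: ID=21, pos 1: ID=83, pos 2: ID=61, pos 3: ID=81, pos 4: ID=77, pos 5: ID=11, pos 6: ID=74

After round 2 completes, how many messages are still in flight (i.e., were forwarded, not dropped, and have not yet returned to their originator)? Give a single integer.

Round 1: pos1(id83) recv 21: drop; pos2(id61) recv 83: fwd; pos3(id81) recv 61: drop; pos4(id77) recv 81: fwd; pos5(id11) recv 77: fwd; pos6(id74) recv 11: drop; pos0(id21) recv 74: fwd
Round 2: pos3(id81) recv 83: fwd; pos5(id11) recv 81: fwd; pos6(id74) recv 77: fwd; pos1(id83) recv 74: drop
After round 2: 3 messages still in flight

Answer: 3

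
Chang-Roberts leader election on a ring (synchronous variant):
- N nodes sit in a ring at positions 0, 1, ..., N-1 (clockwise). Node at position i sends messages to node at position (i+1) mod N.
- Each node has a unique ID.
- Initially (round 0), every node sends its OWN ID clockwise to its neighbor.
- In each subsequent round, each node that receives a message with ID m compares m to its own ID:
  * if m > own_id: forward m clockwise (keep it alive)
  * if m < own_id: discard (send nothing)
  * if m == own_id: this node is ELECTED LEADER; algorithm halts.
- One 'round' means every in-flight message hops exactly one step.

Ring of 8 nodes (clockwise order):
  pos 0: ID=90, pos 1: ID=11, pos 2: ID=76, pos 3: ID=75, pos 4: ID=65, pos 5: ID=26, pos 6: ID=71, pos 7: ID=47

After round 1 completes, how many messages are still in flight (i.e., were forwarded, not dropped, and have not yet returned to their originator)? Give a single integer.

Round 1: pos1(id11) recv 90: fwd; pos2(id76) recv 11: drop; pos3(id75) recv 76: fwd; pos4(id65) recv 75: fwd; pos5(id26) recv 65: fwd; pos6(id71) recv 26: drop; pos7(id47) recv 71: fwd; pos0(id90) recv 47: drop
After round 1: 5 messages still in flight

Answer: 5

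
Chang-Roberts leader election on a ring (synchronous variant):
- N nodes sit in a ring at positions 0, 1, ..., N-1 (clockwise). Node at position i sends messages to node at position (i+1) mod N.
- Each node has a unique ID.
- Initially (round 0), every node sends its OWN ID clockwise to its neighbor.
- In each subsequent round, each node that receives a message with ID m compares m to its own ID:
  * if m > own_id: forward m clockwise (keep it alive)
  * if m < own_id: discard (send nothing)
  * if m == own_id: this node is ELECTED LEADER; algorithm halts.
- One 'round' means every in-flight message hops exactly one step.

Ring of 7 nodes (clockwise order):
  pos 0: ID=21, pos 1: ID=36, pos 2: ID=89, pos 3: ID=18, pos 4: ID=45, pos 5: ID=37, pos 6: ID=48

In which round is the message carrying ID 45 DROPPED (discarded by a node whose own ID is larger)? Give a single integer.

Answer: 2

Derivation:
Round 1: pos1(id36) recv 21: drop; pos2(id89) recv 36: drop; pos3(id18) recv 89: fwd; pos4(id45) recv 18: drop; pos5(id37) recv 45: fwd; pos6(id48) recv 37: drop; pos0(id21) recv 48: fwd
Round 2: pos4(id45) recv 89: fwd; pos6(id48) recv 45: drop; pos1(id36) recv 48: fwd
Round 3: pos5(id37) recv 89: fwd; pos2(id89) recv 48: drop
Round 4: pos6(id48) recv 89: fwd
Round 5: pos0(id21) recv 89: fwd
Round 6: pos1(id36) recv 89: fwd
Round 7: pos2(id89) recv 89: ELECTED
Message ID 45 originates at pos 4; dropped at pos 6 in round 2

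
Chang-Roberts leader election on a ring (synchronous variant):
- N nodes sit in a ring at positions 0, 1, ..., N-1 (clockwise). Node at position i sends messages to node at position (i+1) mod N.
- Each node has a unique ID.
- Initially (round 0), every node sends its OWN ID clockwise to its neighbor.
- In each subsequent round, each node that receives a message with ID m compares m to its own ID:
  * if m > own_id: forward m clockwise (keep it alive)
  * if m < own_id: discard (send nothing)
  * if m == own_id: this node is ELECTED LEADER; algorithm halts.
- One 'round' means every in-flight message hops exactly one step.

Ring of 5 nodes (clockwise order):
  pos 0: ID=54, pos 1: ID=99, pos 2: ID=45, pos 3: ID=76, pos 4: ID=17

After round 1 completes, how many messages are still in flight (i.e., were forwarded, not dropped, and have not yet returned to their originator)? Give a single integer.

Round 1: pos1(id99) recv 54: drop; pos2(id45) recv 99: fwd; pos3(id76) recv 45: drop; pos4(id17) recv 76: fwd; pos0(id54) recv 17: drop
After round 1: 2 messages still in flight

Answer: 2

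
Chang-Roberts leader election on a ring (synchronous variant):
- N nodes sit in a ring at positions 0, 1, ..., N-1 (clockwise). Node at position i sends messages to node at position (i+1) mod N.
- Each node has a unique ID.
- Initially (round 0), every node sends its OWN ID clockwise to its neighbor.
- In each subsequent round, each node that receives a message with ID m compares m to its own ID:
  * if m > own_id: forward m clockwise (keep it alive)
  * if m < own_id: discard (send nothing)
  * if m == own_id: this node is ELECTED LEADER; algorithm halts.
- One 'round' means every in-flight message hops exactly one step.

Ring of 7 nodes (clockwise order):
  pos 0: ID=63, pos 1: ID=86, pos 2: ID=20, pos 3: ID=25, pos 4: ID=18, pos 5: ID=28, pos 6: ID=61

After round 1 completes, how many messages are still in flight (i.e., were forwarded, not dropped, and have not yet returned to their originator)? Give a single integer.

Round 1: pos1(id86) recv 63: drop; pos2(id20) recv 86: fwd; pos3(id25) recv 20: drop; pos4(id18) recv 25: fwd; pos5(id28) recv 18: drop; pos6(id61) recv 28: drop; pos0(id63) recv 61: drop
After round 1: 2 messages still in flight

Answer: 2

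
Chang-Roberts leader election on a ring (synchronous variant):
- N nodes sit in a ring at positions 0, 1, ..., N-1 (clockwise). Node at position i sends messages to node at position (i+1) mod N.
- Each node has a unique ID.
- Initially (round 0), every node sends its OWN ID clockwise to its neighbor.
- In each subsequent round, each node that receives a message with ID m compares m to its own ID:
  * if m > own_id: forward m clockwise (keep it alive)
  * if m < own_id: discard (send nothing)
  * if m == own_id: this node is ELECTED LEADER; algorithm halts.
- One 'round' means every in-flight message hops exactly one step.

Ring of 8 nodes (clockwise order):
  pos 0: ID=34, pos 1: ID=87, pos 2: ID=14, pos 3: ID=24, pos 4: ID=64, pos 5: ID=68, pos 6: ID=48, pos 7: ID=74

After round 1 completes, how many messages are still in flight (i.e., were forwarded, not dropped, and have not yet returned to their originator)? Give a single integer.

Answer: 3

Derivation:
Round 1: pos1(id87) recv 34: drop; pos2(id14) recv 87: fwd; pos3(id24) recv 14: drop; pos4(id64) recv 24: drop; pos5(id68) recv 64: drop; pos6(id48) recv 68: fwd; pos7(id74) recv 48: drop; pos0(id34) recv 74: fwd
After round 1: 3 messages still in flight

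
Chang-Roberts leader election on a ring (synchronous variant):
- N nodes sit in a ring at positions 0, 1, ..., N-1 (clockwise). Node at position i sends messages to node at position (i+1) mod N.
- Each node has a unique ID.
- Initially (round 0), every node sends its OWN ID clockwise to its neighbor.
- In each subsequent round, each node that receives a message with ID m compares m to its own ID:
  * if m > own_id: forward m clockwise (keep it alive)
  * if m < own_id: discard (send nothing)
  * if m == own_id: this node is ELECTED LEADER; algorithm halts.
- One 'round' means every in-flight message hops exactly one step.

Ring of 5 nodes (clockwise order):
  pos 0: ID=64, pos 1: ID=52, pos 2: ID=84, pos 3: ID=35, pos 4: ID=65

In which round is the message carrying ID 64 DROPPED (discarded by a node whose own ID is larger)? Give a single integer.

Answer: 2

Derivation:
Round 1: pos1(id52) recv 64: fwd; pos2(id84) recv 52: drop; pos3(id35) recv 84: fwd; pos4(id65) recv 35: drop; pos0(id64) recv 65: fwd
Round 2: pos2(id84) recv 64: drop; pos4(id65) recv 84: fwd; pos1(id52) recv 65: fwd
Round 3: pos0(id64) recv 84: fwd; pos2(id84) recv 65: drop
Round 4: pos1(id52) recv 84: fwd
Round 5: pos2(id84) recv 84: ELECTED
Message ID 64 originates at pos 0; dropped at pos 2 in round 2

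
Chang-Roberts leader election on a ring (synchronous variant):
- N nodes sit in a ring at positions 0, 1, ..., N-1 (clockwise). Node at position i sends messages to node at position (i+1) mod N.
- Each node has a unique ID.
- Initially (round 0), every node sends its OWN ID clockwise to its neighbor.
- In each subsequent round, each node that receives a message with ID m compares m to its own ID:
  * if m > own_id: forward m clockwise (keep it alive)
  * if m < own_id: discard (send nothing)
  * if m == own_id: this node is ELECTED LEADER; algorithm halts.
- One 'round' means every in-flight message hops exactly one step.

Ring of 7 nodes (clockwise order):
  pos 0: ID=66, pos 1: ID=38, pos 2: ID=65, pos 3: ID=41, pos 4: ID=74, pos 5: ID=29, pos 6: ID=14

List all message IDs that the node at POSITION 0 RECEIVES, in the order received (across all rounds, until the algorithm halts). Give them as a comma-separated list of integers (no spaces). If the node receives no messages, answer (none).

Round 1: pos1(id38) recv 66: fwd; pos2(id65) recv 38: drop; pos3(id41) recv 65: fwd; pos4(id74) recv 41: drop; pos5(id29) recv 74: fwd; pos6(id14) recv 29: fwd; pos0(id66) recv 14: drop
Round 2: pos2(id65) recv 66: fwd; pos4(id74) recv 65: drop; pos6(id14) recv 74: fwd; pos0(id66) recv 29: drop
Round 3: pos3(id41) recv 66: fwd; pos0(id66) recv 74: fwd
Round 4: pos4(id74) recv 66: drop; pos1(id38) recv 74: fwd
Round 5: pos2(id65) recv 74: fwd
Round 6: pos3(id41) recv 74: fwd
Round 7: pos4(id74) recv 74: ELECTED

Answer: 14,29,74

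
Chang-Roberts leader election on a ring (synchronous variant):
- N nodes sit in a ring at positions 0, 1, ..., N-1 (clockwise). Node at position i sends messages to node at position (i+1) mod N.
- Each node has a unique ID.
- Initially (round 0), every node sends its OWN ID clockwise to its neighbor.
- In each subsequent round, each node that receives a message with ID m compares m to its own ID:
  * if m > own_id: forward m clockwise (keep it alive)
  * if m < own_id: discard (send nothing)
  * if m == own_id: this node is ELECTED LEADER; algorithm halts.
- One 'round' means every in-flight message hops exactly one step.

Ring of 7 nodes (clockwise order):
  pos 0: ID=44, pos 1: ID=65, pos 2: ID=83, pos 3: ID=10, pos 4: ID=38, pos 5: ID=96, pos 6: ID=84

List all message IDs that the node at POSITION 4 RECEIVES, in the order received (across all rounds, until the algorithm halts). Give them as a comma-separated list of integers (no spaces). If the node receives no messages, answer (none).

Round 1: pos1(id65) recv 44: drop; pos2(id83) recv 65: drop; pos3(id10) recv 83: fwd; pos4(id38) recv 10: drop; pos5(id96) recv 38: drop; pos6(id84) recv 96: fwd; pos0(id44) recv 84: fwd
Round 2: pos4(id38) recv 83: fwd; pos0(id44) recv 96: fwd; pos1(id65) recv 84: fwd
Round 3: pos5(id96) recv 83: drop; pos1(id65) recv 96: fwd; pos2(id83) recv 84: fwd
Round 4: pos2(id83) recv 96: fwd; pos3(id10) recv 84: fwd
Round 5: pos3(id10) recv 96: fwd; pos4(id38) recv 84: fwd
Round 6: pos4(id38) recv 96: fwd; pos5(id96) recv 84: drop
Round 7: pos5(id96) recv 96: ELECTED

Answer: 10,83,84,96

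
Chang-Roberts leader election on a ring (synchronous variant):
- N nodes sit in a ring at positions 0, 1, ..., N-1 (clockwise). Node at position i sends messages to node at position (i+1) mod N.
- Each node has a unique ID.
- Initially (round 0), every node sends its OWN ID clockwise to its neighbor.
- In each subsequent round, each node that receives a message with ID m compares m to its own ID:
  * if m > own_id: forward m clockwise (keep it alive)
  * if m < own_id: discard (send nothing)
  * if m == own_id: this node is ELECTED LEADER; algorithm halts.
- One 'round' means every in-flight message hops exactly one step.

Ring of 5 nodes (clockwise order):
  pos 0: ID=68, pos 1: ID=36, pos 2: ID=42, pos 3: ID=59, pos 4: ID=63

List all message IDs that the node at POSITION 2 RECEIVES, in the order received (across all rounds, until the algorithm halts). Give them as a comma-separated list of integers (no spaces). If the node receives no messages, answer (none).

Answer: 36,68

Derivation:
Round 1: pos1(id36) recv 68: fwd; pos2(id42) recv 36: drop; pos3(id59) recv 42: drop; pos4(id63) recv 59: drop; pos0(id68) recv 63: drop
Round 2: pos2(id42) recv 68: fwd
Round 3: pos3(id59) recv 68: fwd
Round 4: pos4(id63) recv 68: fwd
Round 5: pos0(id68) recv 68: ELECTED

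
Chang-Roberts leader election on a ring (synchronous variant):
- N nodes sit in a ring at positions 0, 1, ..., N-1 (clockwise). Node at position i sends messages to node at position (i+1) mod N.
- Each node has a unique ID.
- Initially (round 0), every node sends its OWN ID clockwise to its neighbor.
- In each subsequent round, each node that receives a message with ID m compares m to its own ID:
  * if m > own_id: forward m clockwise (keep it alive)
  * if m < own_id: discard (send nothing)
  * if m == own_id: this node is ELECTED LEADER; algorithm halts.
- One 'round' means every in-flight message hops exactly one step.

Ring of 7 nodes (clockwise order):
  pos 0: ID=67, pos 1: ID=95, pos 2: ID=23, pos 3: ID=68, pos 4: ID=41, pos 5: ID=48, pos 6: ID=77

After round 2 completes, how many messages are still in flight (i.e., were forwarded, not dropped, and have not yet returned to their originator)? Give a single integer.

Round 1: pos1(id95) recv 67: drop; pos2(id23) recv 95: fwd; pos3(id68) recv 23: drop; pos4(id41) recv 68: fwd; pos5(id48) recv 41: drop; pos6(id77) recv 48: drop; pos0(id67) recv 77: fwd
Round 2: pos3(id68) recv 95: fwd; pos5(id48) recv 68: fwd; pos1(id95) recv 77: drop
After round 2: 2 messages still in flight

Answer: 2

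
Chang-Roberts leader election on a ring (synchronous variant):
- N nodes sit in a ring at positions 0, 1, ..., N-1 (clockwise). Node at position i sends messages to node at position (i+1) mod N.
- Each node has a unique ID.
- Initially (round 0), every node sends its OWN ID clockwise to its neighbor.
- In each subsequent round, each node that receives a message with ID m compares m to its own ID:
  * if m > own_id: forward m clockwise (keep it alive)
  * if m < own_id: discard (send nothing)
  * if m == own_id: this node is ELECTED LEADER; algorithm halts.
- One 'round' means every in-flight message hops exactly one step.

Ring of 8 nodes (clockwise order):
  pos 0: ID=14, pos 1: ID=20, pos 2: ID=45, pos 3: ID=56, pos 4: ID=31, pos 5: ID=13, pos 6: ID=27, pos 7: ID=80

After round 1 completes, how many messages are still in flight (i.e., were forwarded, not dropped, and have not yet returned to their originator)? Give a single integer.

Round 1: pos1(id20) recv 14: drop; pos2(id45) recv 20: drop; pos3(id56) recv 45: drop; pos4(id31) recv 56: fwd; pos5(id13) recv 31: fwd; pos6(id27) recv 13: drop; pos7(id80) recv 27: drop; pos0(id14) recv 80: fwd
After round 1: 3 messages still in flight

Answer: 3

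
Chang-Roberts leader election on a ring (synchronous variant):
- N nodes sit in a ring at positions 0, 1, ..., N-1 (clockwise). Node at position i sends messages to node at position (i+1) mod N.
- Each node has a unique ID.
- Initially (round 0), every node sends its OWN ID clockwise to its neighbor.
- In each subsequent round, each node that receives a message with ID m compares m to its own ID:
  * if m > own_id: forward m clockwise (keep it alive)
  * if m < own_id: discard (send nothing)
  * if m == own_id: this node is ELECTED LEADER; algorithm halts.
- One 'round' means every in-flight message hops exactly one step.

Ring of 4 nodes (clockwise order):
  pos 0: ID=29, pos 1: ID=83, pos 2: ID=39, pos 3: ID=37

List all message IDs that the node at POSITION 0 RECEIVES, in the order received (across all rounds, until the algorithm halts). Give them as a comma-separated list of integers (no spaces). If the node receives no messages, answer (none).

Round 1: pos1(id83) recv 29: drop; pos2(id39) recv 83: fwd; pos3(id37) recv 39: fwd; pos0(id29) recv 37: fwd
Round 2: pos3(id37) recv 83: fwd; pos0(id29) recv 39: fwd; pos1(id83) recv 37: drop
Round 3: pos0(id29) recv 83: fwd; pos1(id83) recv 39: drop
Round 4: pos1(id83) recv 83: ELECTED

Answer: 37,39,83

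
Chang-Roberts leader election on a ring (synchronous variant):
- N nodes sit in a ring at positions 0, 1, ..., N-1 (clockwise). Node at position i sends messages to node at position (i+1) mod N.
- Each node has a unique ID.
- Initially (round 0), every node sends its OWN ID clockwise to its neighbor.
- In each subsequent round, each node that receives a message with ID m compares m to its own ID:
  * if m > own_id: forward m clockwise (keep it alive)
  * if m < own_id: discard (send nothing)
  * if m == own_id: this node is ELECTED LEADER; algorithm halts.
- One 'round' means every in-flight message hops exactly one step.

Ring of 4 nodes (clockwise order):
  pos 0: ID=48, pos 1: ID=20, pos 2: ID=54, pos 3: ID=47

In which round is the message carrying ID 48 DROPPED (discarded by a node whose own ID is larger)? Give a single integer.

Answer: 2

Derivation:
Round 1: pos1(id20) recv 48: fwd; pos2(id54) recv 20: drop; pos3(id47) recv 54: fwd; pos0(id48) recv 47: drop
Round 2: pos2(id54) recv 48: drop; pos0(id48) recv 54: fwd
Round 3: pos1(id20) recv 54: fwd
Round 4: pos2(id54) recv 54: ELECTED
Message ID 48 originates at pos 0; dropped at pos 2 in round 2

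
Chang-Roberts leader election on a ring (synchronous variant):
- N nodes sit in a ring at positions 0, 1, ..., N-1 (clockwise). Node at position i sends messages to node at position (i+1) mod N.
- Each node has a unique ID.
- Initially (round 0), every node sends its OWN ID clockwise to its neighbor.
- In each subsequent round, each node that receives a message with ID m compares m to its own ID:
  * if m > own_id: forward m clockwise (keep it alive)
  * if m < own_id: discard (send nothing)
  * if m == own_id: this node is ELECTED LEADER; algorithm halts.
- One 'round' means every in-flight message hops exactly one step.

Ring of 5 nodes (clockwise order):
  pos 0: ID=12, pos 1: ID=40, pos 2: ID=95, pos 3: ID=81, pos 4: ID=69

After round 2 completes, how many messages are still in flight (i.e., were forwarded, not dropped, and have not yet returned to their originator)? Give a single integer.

Round 1: pos1(id40) recv 12: drop; pos2(id95) recv 40: drop; pos3(id81) recv 95: fwd; pos4(id69) recv 81: fwd; pos0(id12) recv 69: fwd
Round 2: pos4(id69) recv 95: fwd; pos0(id12) recv 81: fwd; pos1(id40) recv 69: fwd
After round 2: 3 messages still in flight

Answer: 3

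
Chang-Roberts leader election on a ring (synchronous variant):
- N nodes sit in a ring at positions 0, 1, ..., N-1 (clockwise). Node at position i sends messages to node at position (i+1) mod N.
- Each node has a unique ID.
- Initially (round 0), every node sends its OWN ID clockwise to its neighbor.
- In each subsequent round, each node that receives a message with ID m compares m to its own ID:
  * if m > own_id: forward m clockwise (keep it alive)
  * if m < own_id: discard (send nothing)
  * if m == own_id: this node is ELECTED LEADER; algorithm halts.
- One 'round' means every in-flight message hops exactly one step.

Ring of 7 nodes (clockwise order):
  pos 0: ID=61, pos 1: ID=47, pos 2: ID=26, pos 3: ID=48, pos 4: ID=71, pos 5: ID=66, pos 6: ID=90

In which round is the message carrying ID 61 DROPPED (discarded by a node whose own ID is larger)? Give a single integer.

Answer: 4

Derivation:
Round 1: pos1(id47) recv 61: fwd; pos2(id26) recv 47: fwd; pos3(id48) recv 26: drop; pos4(id71) recv 48: drop; pos5(id66) recv 71: fwd; pos6(id90) recv 66: drop; pos0(id61) recv 90: fwd
Round 2: pos2(id26) recv 61: fwd; pos3(id48) recv 47: drop; pos6(id90) recv 71: drop; pos1(id47) recv 90: fwd
Round 3: pos3(id48) recv 61: fwd; pos2(id26) recv 90: fwd
Round 4: pos4(id71) recv 61: drop; pos3(id48) recv 90: fwd
Round 5: pos4(id71) recv 90: fwd
Round 6: pos5(id66) recv 90: fwd
Round 7: pos6(id90) recv 90: ELECTED
Message ID 61 originates at pos 0; dropped at pos 4 in round 4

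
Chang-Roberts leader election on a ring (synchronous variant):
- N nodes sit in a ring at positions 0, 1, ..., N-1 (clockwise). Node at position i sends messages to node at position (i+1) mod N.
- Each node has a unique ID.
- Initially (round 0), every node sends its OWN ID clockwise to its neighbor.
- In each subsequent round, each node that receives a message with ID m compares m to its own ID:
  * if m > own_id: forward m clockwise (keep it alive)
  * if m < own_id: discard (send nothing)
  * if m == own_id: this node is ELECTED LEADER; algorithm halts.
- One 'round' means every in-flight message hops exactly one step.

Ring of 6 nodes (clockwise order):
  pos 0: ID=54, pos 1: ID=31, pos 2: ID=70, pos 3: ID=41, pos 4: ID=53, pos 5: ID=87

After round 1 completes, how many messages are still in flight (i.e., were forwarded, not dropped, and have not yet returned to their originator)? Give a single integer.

Round 1: pos1(id31) recv 54: fwd; pos2(id70) recv 31: drop; pos3(id41) recv 70: fwd; pos4(id53) recv 41: drop; pos5(id87) recv 53: drop; pos0(id54) recv 87: fwd
After round 1: 3 messages still in flight

Answer: 3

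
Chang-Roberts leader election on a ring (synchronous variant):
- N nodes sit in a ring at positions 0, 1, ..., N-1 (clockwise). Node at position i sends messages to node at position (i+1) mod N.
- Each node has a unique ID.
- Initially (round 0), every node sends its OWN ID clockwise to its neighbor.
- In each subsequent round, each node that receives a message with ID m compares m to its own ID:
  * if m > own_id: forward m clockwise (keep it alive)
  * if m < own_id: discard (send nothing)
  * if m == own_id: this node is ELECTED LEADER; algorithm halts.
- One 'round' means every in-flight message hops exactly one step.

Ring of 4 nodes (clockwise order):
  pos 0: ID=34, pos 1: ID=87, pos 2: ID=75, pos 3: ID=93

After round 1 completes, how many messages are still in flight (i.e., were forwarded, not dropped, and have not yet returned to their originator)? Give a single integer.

Answer: 2

Derivation:
Round 1: pos1(id87) recv 34: drop; pos2(id75) recv 87: fwd; pos3(id93) recv 75: drop; pos0(id34) recv 93: fwd
After round 1: 2 messages still in flight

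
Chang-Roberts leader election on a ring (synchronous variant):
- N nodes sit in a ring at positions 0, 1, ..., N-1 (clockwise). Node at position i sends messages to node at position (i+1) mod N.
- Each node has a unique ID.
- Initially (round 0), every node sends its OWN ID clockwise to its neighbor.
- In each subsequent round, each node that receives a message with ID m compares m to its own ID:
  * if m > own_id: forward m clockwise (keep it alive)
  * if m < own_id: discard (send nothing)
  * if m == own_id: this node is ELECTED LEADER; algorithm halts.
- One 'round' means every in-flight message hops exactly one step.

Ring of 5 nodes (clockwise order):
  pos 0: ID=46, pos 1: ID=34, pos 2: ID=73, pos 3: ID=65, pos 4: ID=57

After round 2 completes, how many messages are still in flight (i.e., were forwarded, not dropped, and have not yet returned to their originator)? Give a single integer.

Answer: 3

Derivation:
Round 1: pos1(id34) recv 46: fwd; pos2(id73) recv 34: drop; pos3(id65) recv 73: fwd; pos4(id57) recv 65: fwd; pos0(id46) recv 57: fwd
Round 2: pos2(id73) recv 46: drop; pos4(id57) recv 73: fwd; pos0(id46) recv 65: fwd; pos1(id34) recv 57: fwd
After round 2: 3 messages still in flight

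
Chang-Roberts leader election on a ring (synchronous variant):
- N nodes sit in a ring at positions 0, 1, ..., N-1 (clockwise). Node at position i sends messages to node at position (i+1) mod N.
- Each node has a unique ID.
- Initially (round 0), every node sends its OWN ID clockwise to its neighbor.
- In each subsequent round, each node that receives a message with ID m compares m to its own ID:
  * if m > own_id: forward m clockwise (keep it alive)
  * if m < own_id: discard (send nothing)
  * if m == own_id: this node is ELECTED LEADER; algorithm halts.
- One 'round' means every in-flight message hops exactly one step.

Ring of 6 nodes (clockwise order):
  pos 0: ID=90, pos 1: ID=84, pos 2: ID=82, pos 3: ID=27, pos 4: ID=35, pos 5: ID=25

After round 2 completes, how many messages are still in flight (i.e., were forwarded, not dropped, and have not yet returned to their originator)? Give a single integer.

Answer: 3

Derivation:
Round 1: pos1(id84) recv 90: fwd; pos2(id82) recv 84: fwd; pos3(id27) recv 82: fwd; pos4(id35) recv 27: drop; pos5(id25) recv 35: fwd; pos0(id90) recv 25: drop
Round 2: pos2(id82) recv 90: fwd; pos3(id27) recv 84: fwd; pos4(id35) recv 82: fwd; pos0(id90) recv 35: drop
After round 2: 3 messages still in flight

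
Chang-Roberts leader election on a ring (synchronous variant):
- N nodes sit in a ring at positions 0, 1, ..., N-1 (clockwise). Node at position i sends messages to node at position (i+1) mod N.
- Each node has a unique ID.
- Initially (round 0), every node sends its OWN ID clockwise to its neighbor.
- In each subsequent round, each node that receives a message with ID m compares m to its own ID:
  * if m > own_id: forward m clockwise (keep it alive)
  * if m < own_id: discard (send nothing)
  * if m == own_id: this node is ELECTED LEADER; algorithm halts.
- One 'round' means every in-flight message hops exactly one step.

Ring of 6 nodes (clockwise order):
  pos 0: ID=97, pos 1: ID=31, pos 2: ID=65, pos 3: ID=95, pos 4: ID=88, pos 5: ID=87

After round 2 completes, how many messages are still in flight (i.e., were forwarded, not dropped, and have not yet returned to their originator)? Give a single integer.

Answer: 2

Derivation:
Round 1: pos1(id31) recv 97: fwd; pos2(id65) recv 31: drop; pos3(id95) recv 65: drop; pos4(id88) recv 95: fwd; pos5(id87) recv 88: fwd; pos0(id97) recv 87: drop
Round 2: pos2(id65) recv 97: fwd; pos5(id87) recv 95: fwd; pos0(id97) recv 88: drop
After round 2: 2 messages still in flight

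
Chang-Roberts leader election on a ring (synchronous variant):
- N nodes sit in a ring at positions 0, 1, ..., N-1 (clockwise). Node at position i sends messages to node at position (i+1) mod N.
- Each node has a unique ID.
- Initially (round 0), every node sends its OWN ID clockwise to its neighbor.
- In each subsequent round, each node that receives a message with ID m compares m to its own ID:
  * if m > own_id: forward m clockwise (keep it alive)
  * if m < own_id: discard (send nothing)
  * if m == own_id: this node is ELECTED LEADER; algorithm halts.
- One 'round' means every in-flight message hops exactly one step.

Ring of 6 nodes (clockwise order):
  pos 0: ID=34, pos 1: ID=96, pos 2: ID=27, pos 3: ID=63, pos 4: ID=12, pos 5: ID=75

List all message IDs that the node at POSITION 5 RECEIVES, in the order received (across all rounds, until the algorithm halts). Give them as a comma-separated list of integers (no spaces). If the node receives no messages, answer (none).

Round 1: pos1(id96) recv 34: drop; pos2(id27) recv 96: fwd; pos3(id63) recv 27: drop; pos4(id12) recv 63: fwd; pos5(id75) recv 12: drop; pos0(id34) recv 75: fwd
Round 2: pos3(id63) recv 96: fwd; pos5(id75) recv 63: drop; pos1(id96) recv 75: drop
Round 3: pos4(id12) recv 96: fwd
Round 4: pos5(id75) recv 96: fwd
Round 5: pos0(id34) recv 96: fwd
Round 6: pos1(id96) recv 96: ELECTED

Answer: 12,63,96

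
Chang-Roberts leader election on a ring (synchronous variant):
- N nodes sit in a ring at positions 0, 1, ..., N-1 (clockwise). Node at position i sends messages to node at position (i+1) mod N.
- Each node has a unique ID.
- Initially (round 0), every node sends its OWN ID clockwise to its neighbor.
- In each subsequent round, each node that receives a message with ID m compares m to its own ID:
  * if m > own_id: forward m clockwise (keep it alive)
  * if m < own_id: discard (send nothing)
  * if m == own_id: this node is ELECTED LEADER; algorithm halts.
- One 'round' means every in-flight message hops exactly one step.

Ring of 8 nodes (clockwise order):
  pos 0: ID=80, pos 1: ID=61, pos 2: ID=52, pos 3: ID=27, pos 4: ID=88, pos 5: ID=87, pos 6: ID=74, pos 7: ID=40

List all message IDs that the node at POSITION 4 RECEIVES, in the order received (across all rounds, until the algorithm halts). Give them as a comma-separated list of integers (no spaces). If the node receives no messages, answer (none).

Round 1: pos1(id61) recv 80: fwd; pos2(id52) recv 61: fwd; pos3(id27) recv 52: fwd; pos4(id88) recv 27: drop; pos5(id87) recv 88: fwd; pos6(id74) recv 87: fwd; pos7(id40) recv 74: fwd; pos0(id80) recv 40: drop
Round 2: pos2(id52) recv 80: fwd; pos3(id27) recv 61: fwd; pos4(id88) recv 52: drop; pos6(id74) recv 88: fwd; pos7(id40) recv 87: fwd; pos0(id80) recv 74: drop
Round 3: pos3(id27) recv 80: fwd; pos4(id88) recv 61: drop; pos7(id40) recv 88: fwd; pos0(id80) recv 87: fwd
Round 4: pos4(id88) recv 80: drop; pos0(id80) recv 88: fwd; pos1(id61) recv 87: fwd
Round 5: pos1(id61) recv 88: fwd; pos2(id52) recv 87: fwd
Round 6: pos2(id52) recv 88: fwd; pos3(id27) recv 87: fwd
Round 7: pos3(id27) recv 88: fwd; pos4(id88) recv 87: drop
Round 8: pos4(id88) recv 88: ELECTED

Answer: 27,52,61,80,87,88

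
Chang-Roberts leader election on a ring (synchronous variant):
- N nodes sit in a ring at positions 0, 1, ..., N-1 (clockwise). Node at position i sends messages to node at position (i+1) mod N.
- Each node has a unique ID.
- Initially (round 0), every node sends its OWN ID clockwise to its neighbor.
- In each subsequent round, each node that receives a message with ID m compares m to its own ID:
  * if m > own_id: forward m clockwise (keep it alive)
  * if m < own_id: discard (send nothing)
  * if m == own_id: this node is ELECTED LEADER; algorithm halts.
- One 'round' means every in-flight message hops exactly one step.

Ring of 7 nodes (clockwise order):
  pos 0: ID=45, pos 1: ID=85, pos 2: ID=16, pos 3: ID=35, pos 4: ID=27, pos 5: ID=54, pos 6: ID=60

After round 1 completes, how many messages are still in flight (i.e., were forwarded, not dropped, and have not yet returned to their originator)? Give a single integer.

Answer: 3

Derivation:
Round 1: pos1(id85) recv 45: drop; pos2(id16) recv 85: fwd; pos3(id35) recv 16: drop; pos4(id27) recv 35: fwd; pos5(id54) recv 27: drop; pos6(id60) recv 54: drop; pos0(id45) recv 60: fwd
After round 1: 3 messages still in flight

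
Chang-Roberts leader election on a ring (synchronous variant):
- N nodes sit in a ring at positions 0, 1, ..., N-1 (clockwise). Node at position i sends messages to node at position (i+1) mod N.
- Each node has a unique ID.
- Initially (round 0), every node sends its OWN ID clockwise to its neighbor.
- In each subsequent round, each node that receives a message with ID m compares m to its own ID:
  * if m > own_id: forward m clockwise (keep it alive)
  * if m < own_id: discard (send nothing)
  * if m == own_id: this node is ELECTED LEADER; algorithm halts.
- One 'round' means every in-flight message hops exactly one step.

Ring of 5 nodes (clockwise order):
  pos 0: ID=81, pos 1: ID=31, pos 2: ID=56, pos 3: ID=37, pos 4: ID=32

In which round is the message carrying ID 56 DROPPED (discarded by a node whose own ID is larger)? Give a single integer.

Round 1: pos1(id31) recv 81: fwd; pos2(id56) recv 31: drop; pos3(id37) recv 56: fwd; pos4(id32) recv 37: fwd; pos0(id81) recv 32: drop
Round 2: pos2(id56) recv 81: fwd; pos4(id32) recv 56: fwd; pos0(id81) recv 37: drop
Round 3: pos3(id37) recv 81: fwd; pos0(id81) recv 56: drop
Round 4: pos4(id32) recv 81: fwd
Round 5: pos0(id81) recv 81: ELECTED
Message ID 56 originates at pos 2; dropped at pos 0 in round 3

Answer: 3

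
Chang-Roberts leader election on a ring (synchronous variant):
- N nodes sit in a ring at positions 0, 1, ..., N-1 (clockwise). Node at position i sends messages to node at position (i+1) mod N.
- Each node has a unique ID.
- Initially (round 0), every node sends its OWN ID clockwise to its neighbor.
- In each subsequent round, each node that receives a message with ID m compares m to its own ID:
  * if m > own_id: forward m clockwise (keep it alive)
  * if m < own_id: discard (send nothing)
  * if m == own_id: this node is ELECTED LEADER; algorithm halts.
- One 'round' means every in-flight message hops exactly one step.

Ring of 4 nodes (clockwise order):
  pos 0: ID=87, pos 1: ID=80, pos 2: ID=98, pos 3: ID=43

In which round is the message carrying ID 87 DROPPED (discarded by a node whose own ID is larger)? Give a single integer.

Round 1: pos1(id80) recv 87: fwd; pos2(id98) recv 80: drop; pos3(id43) recv 98: fwd; pos0(id87) recv 43: drop
Round 2: pos2(id98) recv 87: drop; pos0(id87) recv 98: fwd
Round 3: pos1(id80) recv 98: fwd
Round 4: pos2(id98) recv 98: ELECTED
Message ID 87 originates at pos 0; dropped at pos 2 in round 2

Answer: 2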